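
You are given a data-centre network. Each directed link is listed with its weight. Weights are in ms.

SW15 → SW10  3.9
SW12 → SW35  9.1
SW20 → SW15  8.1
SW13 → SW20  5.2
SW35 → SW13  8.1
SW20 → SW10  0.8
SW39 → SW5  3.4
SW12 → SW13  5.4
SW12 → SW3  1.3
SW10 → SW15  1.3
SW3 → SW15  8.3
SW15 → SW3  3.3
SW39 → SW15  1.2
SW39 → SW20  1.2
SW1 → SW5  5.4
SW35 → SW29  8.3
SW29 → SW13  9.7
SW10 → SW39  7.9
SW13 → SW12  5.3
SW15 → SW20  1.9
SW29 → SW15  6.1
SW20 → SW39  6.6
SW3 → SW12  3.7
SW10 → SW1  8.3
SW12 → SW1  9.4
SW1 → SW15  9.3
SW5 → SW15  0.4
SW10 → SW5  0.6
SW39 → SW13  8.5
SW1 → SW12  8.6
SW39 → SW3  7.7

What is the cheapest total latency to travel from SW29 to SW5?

9.4 ms

Candidate routes:
SW29 → SW15 → SW20 → SW10 → SW5: 6.1+1.9+0.8+0.6 = 9.4
SW29 → SW15 → SW10 → SW5: 6.1+3.9+0.6 = 10.6
Cheapest is SW29 → SW15 → SW20 → SW10 → SW5 at 9.4 ms.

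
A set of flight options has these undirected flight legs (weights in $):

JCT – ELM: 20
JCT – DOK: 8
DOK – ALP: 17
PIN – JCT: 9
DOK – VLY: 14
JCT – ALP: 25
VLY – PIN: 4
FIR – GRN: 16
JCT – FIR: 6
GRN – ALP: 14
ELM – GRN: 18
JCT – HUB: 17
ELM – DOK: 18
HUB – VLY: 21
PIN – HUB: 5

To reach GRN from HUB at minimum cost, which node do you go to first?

Compare a few routes:
HUB → PIN → JCT → ELM → GRN: 5+9+20+18 = 52
HUB → JCT → FIR → GRN: 17+6+16 = 39
HUB → PIN → JCT → FIR → GRN: 5+9+6+16 = 36
Cheapest is HUB → PIN → JCT → FIR → GRN at $36.
So from HUB the first move is to PIN.

PIN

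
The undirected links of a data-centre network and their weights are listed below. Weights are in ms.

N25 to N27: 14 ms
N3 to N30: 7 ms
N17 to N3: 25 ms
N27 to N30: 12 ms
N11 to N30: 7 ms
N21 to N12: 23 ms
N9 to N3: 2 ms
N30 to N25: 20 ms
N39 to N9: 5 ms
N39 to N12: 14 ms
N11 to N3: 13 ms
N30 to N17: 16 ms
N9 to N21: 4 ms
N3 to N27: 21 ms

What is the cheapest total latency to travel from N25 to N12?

48 ms

Running Dijkstra from N25:
N25: 0
N27: 14  (via N25)
N30: 20  (via N25)
N3: 27  (via N30)
N11: 27  (via N30)
N9: 29  (via N3)
N21: 33  (via N9)
N39: 34  (via N9)
N17: 36  (via N30)
N12: 48  (via N39)
Shortest route: N25–N30–N3–N9–N39–N12 = 48 ms.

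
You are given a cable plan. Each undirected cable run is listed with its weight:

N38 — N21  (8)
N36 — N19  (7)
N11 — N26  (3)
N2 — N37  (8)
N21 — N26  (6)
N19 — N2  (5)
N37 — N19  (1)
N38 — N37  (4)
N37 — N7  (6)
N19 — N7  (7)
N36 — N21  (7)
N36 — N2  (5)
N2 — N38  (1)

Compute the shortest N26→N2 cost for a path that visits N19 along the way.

24

Best N26 to N19: N26–N21–N38–N37–N19 costing 19
Best N19 to N2: N19–N2 costing 5
Total via N19: 19 + 5 = 24.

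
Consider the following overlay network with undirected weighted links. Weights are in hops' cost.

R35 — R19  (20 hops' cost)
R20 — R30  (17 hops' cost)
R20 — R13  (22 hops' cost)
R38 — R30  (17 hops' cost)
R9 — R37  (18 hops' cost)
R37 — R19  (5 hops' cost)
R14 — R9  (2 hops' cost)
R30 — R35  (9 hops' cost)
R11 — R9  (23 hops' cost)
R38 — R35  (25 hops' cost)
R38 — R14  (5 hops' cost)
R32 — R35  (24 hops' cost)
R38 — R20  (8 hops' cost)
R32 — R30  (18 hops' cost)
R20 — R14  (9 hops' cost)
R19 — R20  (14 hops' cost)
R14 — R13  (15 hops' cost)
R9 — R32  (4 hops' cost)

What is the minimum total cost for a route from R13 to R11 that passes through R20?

Shortest R13→R20: R13 → R20 = 22
Shortest R20→R11: R20 → R14 → R9 → R11 = 34
Total via R20: 22 + 34 = 56 hops' cost.

56 hops' cost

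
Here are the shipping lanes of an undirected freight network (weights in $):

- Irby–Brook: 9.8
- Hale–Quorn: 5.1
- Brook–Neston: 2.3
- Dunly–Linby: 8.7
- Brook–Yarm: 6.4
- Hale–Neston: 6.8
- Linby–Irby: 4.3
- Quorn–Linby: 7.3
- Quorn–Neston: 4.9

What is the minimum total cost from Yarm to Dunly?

Compare a few routes:
Yarm → Brook → Irby → Linby → Dunly: 6.4+9.8+4.3+8.7 = 29.2
Yarm → Brook → Neston → Quorn → Linby → Dunly: 6.4+2.3+4.9+7.3+8.7 = 29.6
The minimum is $29.2 via Yarm → Brook → Irby → Linby → Dunly.

$29.2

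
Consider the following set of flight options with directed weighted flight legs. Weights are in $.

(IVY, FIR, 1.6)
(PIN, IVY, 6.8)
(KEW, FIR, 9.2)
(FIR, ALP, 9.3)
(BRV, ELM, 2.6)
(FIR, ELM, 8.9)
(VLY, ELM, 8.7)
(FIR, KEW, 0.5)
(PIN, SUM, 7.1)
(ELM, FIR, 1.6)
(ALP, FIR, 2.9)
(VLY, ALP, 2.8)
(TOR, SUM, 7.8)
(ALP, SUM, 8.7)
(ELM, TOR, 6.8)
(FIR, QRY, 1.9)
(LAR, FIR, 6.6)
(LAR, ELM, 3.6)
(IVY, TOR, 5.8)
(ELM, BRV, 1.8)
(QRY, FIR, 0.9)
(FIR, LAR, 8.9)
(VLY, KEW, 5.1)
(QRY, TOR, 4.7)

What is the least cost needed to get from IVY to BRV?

$12.3

Running Dijkstra from IVY:
IVY: 0
FIR: 1.6  (via IVY)
KEW: 2.1  (via FIR)
QRY: 3.5  (via FIR)
TOR: 5.8  (via IVY)
ELM: 10.5  (via FIR)
LAR: 10.5  (via FIR)
ALP: 10.9  (via FIR)
BRV: 12.3  (via ELM)
Shortest route: IVY → FIR → ELM → BRV = $12.3.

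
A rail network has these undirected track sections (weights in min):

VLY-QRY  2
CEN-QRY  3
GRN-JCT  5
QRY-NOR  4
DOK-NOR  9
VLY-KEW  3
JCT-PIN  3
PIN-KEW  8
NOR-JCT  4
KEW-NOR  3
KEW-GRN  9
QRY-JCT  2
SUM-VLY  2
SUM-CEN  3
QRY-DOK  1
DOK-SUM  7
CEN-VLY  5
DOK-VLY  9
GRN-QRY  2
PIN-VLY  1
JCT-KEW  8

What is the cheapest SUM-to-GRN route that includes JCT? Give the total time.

10 min

Shortest SUM→JCT: SUM–VLY–PIN–JCT = 6
Shortest JCT→GRN: JCT–QRY–GRN = 4
Total via JCT: 6 + 4 = 10 min.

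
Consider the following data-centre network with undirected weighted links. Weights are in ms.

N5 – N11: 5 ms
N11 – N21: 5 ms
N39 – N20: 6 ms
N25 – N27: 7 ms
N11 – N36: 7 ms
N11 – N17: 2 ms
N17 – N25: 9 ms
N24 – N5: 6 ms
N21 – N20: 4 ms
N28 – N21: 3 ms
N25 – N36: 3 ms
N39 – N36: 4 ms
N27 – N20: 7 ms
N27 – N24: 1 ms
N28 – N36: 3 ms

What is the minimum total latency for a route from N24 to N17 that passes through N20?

Shortest N24→N20: N24–N27–N20 = 8
Best N20 to N17: N20–N21–N11–N17 costing 11
Total via N20: 8 + 11 = 19 ms.

19 ms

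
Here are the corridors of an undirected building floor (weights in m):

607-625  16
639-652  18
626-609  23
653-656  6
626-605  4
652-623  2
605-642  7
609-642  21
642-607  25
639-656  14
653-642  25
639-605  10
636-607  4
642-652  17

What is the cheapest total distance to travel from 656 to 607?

Candidate routes:
656–639–652–642–607: 14+18+17+25 = 74
656–653–642–607: 6+25+25 = 56
656–639–605–626–609–642–607: 14+10+4+23+21+25 = 97
The minimum is 56 m via 656–653–642–607.

56 m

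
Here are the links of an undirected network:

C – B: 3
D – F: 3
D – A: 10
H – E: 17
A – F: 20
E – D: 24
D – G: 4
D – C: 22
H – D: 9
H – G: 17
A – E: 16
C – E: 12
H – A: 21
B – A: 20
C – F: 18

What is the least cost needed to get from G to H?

13

Candidate routes:
G–H: 17 = 17
G–D–H: 4+9 = 13
Cheapest is G–D–H at 13.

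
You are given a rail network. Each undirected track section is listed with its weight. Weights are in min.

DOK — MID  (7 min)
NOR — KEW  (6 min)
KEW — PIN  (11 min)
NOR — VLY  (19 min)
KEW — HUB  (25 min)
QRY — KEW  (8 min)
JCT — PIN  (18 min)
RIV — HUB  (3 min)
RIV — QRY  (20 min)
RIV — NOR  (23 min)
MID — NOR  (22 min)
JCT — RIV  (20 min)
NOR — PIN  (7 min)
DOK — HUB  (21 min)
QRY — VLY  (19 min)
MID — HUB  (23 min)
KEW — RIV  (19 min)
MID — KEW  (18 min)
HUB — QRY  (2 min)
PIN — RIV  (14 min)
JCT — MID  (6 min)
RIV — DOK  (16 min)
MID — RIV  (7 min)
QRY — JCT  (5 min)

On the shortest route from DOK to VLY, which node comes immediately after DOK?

Candidate routes:
DOK - MID - RIV - HUB - QRY - VLY: 7+7+3+2+19 = 38
DOK - RIV - HUB - QRY - VLY: 16+3+2+19 = 40
DOK - MID - JCT - QRY - VLY: 7+6+5+19 = 37
Cheapest is DOK - MID - JCT - QRY - VLY at 37 min.
So from DOK the first move is to MID.

MID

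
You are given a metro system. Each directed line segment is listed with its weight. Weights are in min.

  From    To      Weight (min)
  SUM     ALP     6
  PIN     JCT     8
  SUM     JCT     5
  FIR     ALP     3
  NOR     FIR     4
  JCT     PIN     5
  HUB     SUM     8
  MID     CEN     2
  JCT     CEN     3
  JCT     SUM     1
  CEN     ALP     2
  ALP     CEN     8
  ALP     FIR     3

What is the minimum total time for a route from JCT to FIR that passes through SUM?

Shortest JCT→SUM: JCT → SUM = 1
Shortest SUM→FIR: SUM → ALP → FIR = 9
Total via SUM: 1 + 9 = 10 min.

10 min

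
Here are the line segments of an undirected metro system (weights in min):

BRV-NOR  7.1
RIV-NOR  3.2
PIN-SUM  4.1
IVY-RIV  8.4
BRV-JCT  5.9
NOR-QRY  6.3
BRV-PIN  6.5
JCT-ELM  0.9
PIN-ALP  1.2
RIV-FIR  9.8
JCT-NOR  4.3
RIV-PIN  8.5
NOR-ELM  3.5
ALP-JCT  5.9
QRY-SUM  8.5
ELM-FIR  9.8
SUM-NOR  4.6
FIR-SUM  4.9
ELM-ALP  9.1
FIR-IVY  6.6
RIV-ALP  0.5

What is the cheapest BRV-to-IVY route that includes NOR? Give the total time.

Shortest BRV→NOR: BRV–NOR = 7.1
Shortest NOR→IVY: NOR–RIV–IVY = 11.6
Total via NOR: 7.1 + 11.6 = 18.7 min.

18.7 min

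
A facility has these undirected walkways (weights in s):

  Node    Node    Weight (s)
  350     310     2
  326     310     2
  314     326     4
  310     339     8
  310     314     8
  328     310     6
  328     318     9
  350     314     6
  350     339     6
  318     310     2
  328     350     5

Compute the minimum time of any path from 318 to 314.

Enumerating some paths:
318 → 310 → 350 → 314: 2+2+6 = 10
318 → 310 → 326 → 314: 2+2+4 = 8
The minimum is 8 s via 318 → 310 → 326 → 314.

8 s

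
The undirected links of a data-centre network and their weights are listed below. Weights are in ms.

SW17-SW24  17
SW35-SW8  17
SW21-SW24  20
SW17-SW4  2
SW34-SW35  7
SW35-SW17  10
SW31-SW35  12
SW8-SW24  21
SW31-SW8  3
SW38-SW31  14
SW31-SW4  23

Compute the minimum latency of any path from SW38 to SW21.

Enumerating some paths:
SW38–SW31–SW35–SW17–SW24–SW21: 14+12+10+17+20 = 73
SW38–SW31–SW8–SW24–SW21: 14+3+21+20 = 58
The minimum is 58 ms via SW38–SW31–SW8–SW24–SW21.

58 ms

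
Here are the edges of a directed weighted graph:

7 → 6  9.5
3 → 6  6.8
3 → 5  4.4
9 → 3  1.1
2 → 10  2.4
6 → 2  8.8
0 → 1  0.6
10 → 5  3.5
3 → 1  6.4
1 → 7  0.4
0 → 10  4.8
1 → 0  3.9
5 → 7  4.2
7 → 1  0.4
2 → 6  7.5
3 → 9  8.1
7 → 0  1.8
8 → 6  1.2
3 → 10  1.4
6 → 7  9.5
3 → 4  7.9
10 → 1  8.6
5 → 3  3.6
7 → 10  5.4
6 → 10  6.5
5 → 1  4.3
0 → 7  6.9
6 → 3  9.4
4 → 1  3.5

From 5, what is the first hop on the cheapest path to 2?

Enumerating some paths:
5 - 1 - 7 - 6 - 2: 4.3+0.4+9.5+8.8 = 23
5 - 7 - 6 - 2: 4.2+9.5+8.8 = 22.5
5 - 3 - 6 - 2: 3.6+6.8+8.8 = 19.2
Cheapest is 5 - 3 - 6 - 2 at 19.2.
So from 5 the first move is to 3.

3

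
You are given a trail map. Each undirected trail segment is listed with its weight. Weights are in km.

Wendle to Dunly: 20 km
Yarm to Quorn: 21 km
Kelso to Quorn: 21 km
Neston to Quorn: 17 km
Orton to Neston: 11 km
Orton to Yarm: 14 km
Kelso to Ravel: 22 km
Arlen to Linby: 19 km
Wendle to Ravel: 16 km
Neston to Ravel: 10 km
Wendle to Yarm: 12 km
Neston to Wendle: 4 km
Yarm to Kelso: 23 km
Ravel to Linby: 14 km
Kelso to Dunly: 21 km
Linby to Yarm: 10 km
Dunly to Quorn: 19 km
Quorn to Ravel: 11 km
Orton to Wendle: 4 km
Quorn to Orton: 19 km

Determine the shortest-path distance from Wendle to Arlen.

Shortest distances from Wendle:
Wendle: 0
Neston: 4  (via Wendle)
Orton: 4  (via Wendle)
Yarm: 12  (via Wendle)
Ravel: 14  (via Neston)
Dunly: 20  (via Wendle)
Quorn: 21  (via Neston)
Linby: 22  (via Yarm)
Kelso: 35  (via Yarm)
Arlen: 41  (via Linby)
Shortest route: Wendle–Yarm–Linby–Arlen = 41 km.

41 km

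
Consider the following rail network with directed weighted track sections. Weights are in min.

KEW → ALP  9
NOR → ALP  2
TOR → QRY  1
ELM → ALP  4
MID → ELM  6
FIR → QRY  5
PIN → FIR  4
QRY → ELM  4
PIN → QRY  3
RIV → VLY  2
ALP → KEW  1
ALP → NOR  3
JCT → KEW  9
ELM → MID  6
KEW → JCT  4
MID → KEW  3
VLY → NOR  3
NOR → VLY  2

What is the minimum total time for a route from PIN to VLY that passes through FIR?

Best PIN to FIR: PIN → FIR costing 4
Best FIR to VLY: FIR → QRY → ELM → ALP → NOR → VLY costing 18
Total via FIR: 4 + 18 = 22 min.

22 min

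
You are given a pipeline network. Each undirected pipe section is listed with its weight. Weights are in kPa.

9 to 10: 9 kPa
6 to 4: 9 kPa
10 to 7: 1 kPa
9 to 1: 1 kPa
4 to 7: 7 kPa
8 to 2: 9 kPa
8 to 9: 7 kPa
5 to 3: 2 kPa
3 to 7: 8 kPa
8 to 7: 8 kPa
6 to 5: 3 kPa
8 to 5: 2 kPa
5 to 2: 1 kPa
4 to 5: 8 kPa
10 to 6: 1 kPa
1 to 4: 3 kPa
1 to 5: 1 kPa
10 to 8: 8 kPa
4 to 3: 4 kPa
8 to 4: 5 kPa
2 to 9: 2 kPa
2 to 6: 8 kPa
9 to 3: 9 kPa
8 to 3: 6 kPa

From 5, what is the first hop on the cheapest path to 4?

1

Enumerating some paths:
5 → 3 → 4: 2+4 = 6
5 → 8 → 4: 2+5 = 7
5 → 1 → 4: 1+3 = 4
Cheapest is 5 → 1 → 4 at 4 kPa.
So from 5 the first move is to 1.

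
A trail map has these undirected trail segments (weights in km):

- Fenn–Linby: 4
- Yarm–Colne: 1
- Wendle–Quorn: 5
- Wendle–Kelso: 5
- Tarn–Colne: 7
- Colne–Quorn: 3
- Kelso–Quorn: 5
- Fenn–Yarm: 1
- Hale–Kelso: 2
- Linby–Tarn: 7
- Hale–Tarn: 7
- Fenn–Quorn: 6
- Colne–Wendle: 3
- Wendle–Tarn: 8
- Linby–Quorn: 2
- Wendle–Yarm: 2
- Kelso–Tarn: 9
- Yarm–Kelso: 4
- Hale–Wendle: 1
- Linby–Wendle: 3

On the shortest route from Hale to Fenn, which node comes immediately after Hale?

Compare a few routes:
Hale–Kelso–Yarm–Fenn: 2+4+1 = 7
Hale–Wendle–Colne–Yarm–Fenn: 1+3+1+1 = 6
Hale–Wendle–Yarm–Fenn: 1+2+1 = 4
The minimum is 4 km via Hale–Wendle–Yarm–Fenn.
So from Hale the first move is to Wendle.

Wendle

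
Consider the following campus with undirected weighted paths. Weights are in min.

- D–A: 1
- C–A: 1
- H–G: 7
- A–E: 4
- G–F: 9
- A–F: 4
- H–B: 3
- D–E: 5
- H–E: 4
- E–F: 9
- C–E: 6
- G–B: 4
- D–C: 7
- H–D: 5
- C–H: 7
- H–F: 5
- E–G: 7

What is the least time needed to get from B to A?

9 min

Settle nodes by increasing distance from B:
B: 0
H: 3  (via B)
G: 4  (via B)
E: 7  (via H)
D: 8  (via H)
F: 8  (via H)
A: 9  (via D)
Shortest route: B → H → D → A = 9 min.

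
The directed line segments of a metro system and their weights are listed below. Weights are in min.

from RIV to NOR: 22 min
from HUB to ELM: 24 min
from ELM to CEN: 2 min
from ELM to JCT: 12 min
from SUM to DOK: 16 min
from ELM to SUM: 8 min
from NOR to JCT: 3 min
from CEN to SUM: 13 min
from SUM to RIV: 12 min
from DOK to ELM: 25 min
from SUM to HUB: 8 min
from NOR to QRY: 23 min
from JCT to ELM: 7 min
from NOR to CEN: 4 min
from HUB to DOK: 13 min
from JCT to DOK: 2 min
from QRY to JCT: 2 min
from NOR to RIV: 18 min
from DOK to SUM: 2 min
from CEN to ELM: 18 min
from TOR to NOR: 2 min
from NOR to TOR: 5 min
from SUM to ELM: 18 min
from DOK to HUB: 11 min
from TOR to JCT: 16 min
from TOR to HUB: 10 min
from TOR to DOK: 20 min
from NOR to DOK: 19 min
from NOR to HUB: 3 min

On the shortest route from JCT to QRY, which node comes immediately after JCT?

DOK

Compare a few routes:
JCT - DOK - SUM - RIV - NOR - QRY: 2+2+12+22+23 = 61
JCT - ELM - SUM - RIV - NOR - QRY: 7+8+12+22+23 = 72
The minimum is 61 min via JCT - DOK - SUM - RIV - NOR - QRY.
So from JCT the first move is to DOK.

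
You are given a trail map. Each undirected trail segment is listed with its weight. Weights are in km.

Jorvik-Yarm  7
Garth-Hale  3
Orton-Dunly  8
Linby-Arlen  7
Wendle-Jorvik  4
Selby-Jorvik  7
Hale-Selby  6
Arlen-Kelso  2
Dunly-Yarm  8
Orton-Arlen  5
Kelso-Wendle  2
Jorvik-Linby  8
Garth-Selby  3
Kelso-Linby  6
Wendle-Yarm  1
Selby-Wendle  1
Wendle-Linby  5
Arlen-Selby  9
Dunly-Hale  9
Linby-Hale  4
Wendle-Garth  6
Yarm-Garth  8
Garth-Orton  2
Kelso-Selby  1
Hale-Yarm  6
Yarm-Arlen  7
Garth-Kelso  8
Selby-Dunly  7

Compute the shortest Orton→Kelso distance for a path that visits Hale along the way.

Shortest Orton→Hale: Orton → Garth → Hale = 5
Best Hale to Kelso: Hale → Selby → Kelso costing 7
Total via Hale: 5 + 7 = 12 km.

12 km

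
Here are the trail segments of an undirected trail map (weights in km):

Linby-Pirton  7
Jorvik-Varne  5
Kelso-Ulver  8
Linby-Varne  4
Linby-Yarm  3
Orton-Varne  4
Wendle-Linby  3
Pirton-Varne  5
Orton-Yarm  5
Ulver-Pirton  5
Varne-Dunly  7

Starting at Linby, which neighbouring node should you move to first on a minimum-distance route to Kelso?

Pirton

Enumerating some paths:
Linby–Varne–Pirton–Ulver–Kelso: 4+5+5+8 = 22
Linby–Pirton–Ulver–Kelso: 7+5+8 = 20
Cheapest is Linby–Pirton–Ulver–Kelso at 20 km.
So from Linby the first move is to Pirton.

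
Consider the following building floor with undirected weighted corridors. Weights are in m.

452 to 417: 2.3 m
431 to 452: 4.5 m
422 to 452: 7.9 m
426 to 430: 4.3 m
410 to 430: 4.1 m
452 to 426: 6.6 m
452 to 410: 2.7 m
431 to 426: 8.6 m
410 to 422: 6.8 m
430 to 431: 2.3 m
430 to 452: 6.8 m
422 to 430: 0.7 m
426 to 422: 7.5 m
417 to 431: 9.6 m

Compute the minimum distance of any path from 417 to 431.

6.8 m

Shortest distances from 417:
417: 0
452: 2.3  (via 417)
410: 5  (via 452)
431: 6.8  (via 452)
Shortest route: 417 → 452 → 431 = 6.8 m.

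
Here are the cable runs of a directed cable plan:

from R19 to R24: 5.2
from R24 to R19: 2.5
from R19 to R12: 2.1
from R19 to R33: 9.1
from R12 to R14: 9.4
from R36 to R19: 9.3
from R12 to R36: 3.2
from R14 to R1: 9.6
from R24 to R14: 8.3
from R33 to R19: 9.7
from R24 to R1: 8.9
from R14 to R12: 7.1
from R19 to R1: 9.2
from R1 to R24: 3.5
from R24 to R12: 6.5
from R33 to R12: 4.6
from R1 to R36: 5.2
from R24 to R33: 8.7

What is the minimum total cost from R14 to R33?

Running Dijkstra from R14:
R14: 0
R12: 7.1  (via R14)
R1: 9.6  (via R14)
R36: 10.3  (via R12)
R24: 13.1  (via R1)
R19: 15.6  (via R24)
R33: 21.8  (via R24)
Shortest route: R14 → R1 → R24 → R33 = 21.8.

21.8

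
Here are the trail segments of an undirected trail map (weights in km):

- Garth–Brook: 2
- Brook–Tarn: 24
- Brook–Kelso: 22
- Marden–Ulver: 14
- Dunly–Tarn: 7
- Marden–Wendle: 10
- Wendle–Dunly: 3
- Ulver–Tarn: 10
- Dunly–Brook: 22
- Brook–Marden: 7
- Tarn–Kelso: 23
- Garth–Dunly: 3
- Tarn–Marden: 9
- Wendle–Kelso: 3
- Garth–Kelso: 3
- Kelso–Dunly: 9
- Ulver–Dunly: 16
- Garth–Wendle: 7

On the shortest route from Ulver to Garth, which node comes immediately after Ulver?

Compare a few routes:
Ulver → Marden → Brook → Garth: 14+7+2 = 23
Ulver → Dunly → Garth: 16+3 = 19
Ulver → Tarn → Dunly → Garth: 10+7+3 = 20
The minimum is 19 km via Ulver → Dunly → Garth.
So from Ulver the first move is to Dunly.

Dunly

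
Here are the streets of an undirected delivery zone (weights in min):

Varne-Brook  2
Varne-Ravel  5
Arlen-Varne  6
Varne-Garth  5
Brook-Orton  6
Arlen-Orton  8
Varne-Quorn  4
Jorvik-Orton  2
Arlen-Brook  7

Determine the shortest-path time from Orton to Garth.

Shortest distances from Orton:
Orton: 0
Jorvik: 2  (via Orton)
Brook: 6  (via Orton)
Varne: 8  (via Brook)
Arlen: 8  (via Orton)
Quorn: 12  (via Varne)
Garth: 13  (via Varne)
Shortest route: Orton → Brook → Varne → Garth = 13 min.

13 min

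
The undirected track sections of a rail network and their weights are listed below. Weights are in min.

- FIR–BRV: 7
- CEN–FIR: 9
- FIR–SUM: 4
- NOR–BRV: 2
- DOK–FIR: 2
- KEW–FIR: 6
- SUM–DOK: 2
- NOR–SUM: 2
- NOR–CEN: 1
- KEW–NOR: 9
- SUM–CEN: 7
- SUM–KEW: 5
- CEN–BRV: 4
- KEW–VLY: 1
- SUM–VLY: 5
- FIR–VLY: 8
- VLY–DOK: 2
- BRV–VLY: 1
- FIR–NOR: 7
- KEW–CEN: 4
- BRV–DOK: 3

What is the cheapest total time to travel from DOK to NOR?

4 min

Compare a few routes:
DOK - SUM - NOR: 2+2 = 4
DOK - VLY - BRV - NOR: 2+1+2 = 5
DOK - BRV - NOR: 3+2 = 5
Cheapest is DOK - SUM - NOR at 4 min.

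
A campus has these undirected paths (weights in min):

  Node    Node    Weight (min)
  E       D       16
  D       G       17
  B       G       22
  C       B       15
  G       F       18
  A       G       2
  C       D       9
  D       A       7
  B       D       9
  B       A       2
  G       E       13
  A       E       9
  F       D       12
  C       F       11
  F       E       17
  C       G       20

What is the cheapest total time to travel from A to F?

19 min

Settle nodes by increasing distance from A:
A: 0
B: 2  (via A)
G: 2  (via A)
D: 7  (via A)
E: 9  (via A)
C: 16  (via D)
F: 19  (via D)
Shortest route: A–D–F = 19 min.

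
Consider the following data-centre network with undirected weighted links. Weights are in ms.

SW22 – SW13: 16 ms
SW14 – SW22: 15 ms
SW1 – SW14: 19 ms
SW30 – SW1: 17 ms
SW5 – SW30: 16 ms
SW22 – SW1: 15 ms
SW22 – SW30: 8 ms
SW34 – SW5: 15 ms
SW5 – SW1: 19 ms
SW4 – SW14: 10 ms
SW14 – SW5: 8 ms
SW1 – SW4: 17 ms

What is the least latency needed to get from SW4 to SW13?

Running Dijkstra from SW4:
SW4: 0
SW14: 10  (via SW4)
SW1: 17  (via SW4)
SW5: 18  (via SW14)
SW22: 25  (via SW14)
SW34: 33  (via SW5)
SW30: 33  (via SW22)
SW13: 41  (via SW22)
Shortest route: SW4 → SW14 → SW22 → SW13 = 41 ms.

41 ms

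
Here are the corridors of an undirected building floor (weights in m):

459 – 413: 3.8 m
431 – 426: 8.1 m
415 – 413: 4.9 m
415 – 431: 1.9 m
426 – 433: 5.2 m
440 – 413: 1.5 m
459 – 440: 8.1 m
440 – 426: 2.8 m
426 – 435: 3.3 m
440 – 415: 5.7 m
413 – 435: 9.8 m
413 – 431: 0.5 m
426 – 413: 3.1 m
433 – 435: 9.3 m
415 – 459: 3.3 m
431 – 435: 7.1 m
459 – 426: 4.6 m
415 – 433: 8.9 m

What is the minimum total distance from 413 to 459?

Compare a few routes:
413 → 426 → 459: 3.1+4.6 = 7.7
413 → 459: 3.8 = 3.8
413 → 431 → 415 → 459: 0.5+1.9+3.3 = 5.7
The minimum is 3.8 m via 413 → 459.

3.8 m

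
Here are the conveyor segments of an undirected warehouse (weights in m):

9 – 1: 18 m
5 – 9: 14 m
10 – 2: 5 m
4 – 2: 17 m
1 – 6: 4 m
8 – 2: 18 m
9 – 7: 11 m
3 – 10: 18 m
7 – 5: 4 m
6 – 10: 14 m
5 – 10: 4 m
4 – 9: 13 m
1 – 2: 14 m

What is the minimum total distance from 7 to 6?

22 m

Enumerating some paths:
7 → 5 → 10 → 2 → 1 → 6: 4+4+5+14+4 = 31
7 → 5 → 10 → 6: 4+4+14 = 22
Cheapest is 7 → 5 → 10 → 6 at 22 m.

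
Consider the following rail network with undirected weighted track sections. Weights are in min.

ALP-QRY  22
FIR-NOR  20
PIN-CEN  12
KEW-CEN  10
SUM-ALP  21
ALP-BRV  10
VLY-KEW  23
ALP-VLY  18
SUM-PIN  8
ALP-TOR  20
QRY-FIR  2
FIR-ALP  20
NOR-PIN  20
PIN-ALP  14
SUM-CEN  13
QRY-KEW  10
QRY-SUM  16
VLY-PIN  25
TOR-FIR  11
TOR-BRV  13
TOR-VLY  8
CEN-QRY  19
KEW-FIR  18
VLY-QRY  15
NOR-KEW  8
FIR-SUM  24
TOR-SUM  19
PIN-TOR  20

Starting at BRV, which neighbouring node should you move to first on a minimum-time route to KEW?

Compare a few routes:
BRV → TOR → FIR → QRY → KEW: 13+11+2+10 = 36
BRV → TOR → FIR → KEW: 13+11+18 = 42
BRV → ALP → FIR → QRY → KEW: 10+20+2+10 = 42
BRV → ALP → QRY → KEW: 10+22+10 = 42
The minimum is 36 min via BRV → TOR → FIR → QRY → KEW.
So from BRV the first move is to TOR.

TOR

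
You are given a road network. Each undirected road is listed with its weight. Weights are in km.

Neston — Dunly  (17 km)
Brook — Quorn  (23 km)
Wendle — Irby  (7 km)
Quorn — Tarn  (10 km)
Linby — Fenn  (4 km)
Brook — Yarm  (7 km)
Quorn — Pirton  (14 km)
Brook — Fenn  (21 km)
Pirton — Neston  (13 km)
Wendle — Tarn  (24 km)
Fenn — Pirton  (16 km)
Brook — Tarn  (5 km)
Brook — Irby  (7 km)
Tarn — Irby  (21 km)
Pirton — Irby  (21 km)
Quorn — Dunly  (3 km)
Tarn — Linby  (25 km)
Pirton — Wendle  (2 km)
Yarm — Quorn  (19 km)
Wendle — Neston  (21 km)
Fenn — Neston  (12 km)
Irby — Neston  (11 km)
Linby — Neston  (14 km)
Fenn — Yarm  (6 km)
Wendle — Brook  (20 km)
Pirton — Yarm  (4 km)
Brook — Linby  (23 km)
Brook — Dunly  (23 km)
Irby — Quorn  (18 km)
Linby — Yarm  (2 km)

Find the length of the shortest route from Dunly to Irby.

Running Dijkstra from Dunly:
Dunly: 0
Quorn: 3  (via Dunly)
Tarn: 13  (via Quorn)
Neston: 17  (via Dunly)
Pirton: 17  (via Quorn)
Brook: 18  (via Tarn)
Wendle: 19  (via Pirton)
Yarm: 21  (via Pirton)
Irby: 21  (via Quorn)
Shortest route: Dunly–Quorn–Irby = 21 km.

21 km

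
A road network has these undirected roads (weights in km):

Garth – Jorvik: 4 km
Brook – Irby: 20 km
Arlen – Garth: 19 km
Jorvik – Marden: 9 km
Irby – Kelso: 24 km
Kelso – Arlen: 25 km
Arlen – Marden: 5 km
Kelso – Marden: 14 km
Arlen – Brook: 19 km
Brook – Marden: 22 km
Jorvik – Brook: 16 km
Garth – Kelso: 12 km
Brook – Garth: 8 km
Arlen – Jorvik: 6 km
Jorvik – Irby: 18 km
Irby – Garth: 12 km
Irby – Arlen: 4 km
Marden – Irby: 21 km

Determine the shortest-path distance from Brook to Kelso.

Running Dijkstra from Brook:
Brook: 0
Garth: 8  (via Brook)
Jorvik: 12  (via Garth)
Arlen: 18  (via Jorvik)
Irby: 20  (via Brook)
Kelso: 20  (via Garth)
Shortest route: Brook–Garth–Kelso = 20 km.

20 km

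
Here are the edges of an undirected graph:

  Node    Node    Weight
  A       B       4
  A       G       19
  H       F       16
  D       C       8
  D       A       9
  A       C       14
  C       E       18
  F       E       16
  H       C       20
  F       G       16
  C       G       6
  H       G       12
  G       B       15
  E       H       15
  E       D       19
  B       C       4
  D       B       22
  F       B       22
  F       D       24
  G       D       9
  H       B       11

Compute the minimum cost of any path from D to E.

19

Shortest distances from D:
D: 0
C: 8  (via D)
A: 9  (via D)
G: 9  (via D)
B: 12  (via C)
E: 19  (via D)
Shortest route: D → E = 19.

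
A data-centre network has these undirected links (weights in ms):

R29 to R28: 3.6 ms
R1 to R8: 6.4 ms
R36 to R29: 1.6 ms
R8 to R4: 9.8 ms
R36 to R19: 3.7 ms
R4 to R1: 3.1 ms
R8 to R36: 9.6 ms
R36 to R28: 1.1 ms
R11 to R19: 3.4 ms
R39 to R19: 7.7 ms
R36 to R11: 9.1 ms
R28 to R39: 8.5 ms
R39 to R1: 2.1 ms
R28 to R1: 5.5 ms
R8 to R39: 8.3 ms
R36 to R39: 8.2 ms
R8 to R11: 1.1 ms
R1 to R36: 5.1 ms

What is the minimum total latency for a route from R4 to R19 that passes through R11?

Shortest R4→R11: R4 → R1 → R8 → R11 = 10.6
Best R11 to R19: R11 → R19 costing 3.4
Total via R11: 10.6 + 3.4 = 14 ms.

14 ms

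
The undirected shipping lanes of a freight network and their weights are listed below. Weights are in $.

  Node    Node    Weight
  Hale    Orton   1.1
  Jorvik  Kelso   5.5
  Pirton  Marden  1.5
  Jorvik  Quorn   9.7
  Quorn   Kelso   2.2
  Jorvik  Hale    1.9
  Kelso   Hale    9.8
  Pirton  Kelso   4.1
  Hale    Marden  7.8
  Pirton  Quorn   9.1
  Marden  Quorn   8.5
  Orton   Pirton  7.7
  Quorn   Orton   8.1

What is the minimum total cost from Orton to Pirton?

$7.7

Candidate routes:
Orton - Hale - Marden - Pirton: 1.1+7.8+1.5 = 10.4
Orton - Hale - Jorvik - Kelso - Pirton: 1.1+1.9+5.5+4.1 = 12.6
Orton - Pirton: 7.7 = 7.7
Orton - Quorn - Kelso - Pirton: 8.1+2.2+4.1 = 14.4
Cheapest is Orton - Pirton at $7.7.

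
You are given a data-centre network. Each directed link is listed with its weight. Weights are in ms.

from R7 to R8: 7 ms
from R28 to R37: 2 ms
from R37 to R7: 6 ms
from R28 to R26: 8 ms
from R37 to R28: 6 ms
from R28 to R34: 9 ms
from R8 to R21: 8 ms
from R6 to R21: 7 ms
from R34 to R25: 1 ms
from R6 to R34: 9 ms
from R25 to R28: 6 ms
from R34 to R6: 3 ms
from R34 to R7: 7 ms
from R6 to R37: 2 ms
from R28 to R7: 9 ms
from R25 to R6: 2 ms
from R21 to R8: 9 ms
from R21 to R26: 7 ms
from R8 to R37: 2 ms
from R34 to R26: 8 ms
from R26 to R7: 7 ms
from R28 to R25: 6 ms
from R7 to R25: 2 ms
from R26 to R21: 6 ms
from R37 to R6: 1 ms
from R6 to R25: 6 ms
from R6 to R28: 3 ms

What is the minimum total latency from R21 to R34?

Running Dijkstra from R21:
R21: 0
R26: 7  (via R21)
R8: 9  (via R21)
R37: 11  (via R8)
R6: 12  (via R37)
R7: 14  (via R26)
R28: 15  (via R6)
R25: 16  (via R7)
R34: 21  (via R6)
Shortest route: R21 → R8 → R37 → R6 → R34 = 21 ms.

21 ms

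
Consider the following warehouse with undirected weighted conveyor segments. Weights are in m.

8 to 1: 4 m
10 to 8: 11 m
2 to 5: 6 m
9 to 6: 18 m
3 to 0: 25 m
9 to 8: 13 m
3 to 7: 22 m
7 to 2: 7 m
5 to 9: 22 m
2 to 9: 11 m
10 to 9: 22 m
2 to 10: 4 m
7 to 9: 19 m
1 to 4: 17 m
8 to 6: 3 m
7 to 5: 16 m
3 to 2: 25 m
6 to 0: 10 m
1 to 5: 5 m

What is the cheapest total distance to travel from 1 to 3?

36 m

Settle nodes by increasing distance from 1:
1: 0
8: 4  (via 1)
5: 5  (via 1)
6: 7  (via 8)
2: 11  (via 5)
10: 15  (via 8)
0: 17  (via 6)
4: 17  (via 1)
9: 17  (via 8)
7: 18  (via 2)
3: 36  (via 2)
Shortest route: 1–5–2–3 = 36 m.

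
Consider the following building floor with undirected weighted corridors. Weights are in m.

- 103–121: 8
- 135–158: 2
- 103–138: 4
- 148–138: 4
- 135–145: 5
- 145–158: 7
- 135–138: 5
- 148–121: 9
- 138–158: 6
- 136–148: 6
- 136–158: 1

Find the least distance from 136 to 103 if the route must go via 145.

Shortest 136→145: 136–158–145 = 8
Best 145 to 103: 145–135–138–103 costing 14
Total via 145: 8 + 14 = 22 m.

22 m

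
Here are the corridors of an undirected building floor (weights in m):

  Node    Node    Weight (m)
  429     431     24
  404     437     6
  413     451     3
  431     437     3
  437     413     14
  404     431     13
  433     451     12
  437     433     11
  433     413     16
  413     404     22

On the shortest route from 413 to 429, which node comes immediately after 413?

437

Candidate routes:
413 - 433 - 437 - 431 - 429: 16+11+3+24 = 54
413 - 437 - 431 - 429: 14+3+24 = 41
413 - 451 - 433 - 437 - 431 - 429: 3+12+11+3+24 = 53
The minimum is 41 m via 413 - 437 - 431 - 429.
So from 413 the first move is to 437.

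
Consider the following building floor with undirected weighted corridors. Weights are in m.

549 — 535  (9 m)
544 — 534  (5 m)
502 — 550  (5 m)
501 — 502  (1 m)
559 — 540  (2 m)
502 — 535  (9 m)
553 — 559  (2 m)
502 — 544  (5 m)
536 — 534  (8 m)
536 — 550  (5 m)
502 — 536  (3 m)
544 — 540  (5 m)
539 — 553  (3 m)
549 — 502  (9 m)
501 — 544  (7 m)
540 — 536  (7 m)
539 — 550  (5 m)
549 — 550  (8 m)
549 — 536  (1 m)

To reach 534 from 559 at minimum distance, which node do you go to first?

540

Compare a few routes:
559 → 540 → 536 → 534: 2+7+8 = 17
559 → 540 → 544 → 534: 2+5+5 = 12
The minimum is 12 m via 559 → 540 → 544 → 534.
So from 559 the first move is to 540.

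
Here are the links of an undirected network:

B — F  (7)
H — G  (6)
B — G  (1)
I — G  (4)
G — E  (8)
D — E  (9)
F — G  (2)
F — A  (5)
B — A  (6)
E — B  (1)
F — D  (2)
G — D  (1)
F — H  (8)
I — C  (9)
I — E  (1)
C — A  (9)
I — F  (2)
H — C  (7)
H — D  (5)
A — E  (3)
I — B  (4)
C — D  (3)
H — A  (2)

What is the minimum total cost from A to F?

Settle nodes by increasing distance from A:
A: 0
H: 2  (via A)
E: 3  (via A)
B: 4  (via E)
I: 4  (via E)
F: 5  (via A)
Shortest route: A → F = 5.

5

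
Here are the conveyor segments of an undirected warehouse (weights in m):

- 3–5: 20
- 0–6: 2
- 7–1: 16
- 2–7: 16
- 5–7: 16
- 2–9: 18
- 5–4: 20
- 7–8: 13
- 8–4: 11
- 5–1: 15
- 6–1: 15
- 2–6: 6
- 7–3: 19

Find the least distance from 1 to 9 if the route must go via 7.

Best 1 to 7: 1 → 7 costing 16
Shortest 7→9: 7 → 2 → 9 = 34
Total via 7: 16 + 34 = 50 m.

50 m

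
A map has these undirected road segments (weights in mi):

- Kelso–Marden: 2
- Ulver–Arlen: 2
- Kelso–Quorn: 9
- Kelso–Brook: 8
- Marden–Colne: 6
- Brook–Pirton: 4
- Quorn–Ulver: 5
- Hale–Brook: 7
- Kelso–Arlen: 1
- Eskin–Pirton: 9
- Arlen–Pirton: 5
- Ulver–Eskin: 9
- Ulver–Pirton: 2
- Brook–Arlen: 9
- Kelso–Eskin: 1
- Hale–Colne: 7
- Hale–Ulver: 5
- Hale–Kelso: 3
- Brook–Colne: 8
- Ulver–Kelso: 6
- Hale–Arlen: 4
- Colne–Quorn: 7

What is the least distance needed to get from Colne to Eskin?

Settle nodes by increasing distance from Colne:
Colne: 0
Marden: 6  (via Colne)
Hale: 7  (via Colne)
Quorn: 7  (via Colne)
Brook: 8  (via Colne)
Kelso: 8  (via Marden)
Arlen: 9  (via Kelso)
Eskin: 9  (via Kelso)
Shortest route: Colne → Marden → Kelso → Eskin = 9 mi.

9 mi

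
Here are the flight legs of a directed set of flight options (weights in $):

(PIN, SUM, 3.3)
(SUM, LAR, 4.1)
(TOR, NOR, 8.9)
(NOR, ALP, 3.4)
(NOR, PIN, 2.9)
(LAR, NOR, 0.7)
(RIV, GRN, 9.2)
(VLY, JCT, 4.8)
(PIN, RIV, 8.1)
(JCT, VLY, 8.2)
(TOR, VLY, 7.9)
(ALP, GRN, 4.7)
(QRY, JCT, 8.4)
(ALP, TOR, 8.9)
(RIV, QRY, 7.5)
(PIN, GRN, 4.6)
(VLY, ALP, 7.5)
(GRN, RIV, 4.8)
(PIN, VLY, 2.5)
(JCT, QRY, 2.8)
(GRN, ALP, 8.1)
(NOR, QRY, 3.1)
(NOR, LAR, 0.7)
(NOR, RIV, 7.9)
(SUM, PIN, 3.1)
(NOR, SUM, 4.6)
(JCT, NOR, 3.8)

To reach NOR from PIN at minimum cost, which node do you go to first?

SUM

Compare a few routes:
PIN → SUM → LAR → NOR: 3.3+4.1+0.7 = 8.1
PIN → VLY → JCT → NOR: 2.5+4.8+3.8 = 11.1
The minimum is $8.1 via PIN → SUM → LAR → NOR.
So from PIN the first move is to SUM.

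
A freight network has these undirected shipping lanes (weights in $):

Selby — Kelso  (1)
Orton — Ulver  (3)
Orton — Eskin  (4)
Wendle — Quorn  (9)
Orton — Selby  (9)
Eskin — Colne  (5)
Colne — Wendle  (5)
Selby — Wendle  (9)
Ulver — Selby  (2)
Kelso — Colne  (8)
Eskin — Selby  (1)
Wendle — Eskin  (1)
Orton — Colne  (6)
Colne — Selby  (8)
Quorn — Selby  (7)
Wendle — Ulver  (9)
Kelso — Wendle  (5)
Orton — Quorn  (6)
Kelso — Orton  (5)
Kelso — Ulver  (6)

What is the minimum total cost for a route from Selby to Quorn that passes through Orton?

Shortest Selby→Orton: Selby → Eskin → Orton = 5
Best Orton to Quorn: Orton → Quorn costing 6
Total via Orton: 5 + 6 = $11.

$11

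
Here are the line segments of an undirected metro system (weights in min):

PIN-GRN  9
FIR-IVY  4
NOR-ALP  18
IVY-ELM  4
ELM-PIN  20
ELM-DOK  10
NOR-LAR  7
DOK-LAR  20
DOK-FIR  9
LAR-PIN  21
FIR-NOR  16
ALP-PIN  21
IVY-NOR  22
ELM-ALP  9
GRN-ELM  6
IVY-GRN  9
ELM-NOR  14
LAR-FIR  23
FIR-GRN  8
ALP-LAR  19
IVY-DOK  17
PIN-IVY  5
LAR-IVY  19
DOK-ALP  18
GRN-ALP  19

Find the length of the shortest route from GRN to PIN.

9 min

Settle nodes by increasing distance from GRN:
GRN: 0
ELM: 6  (via GRN)
FIR: 8  (via GRN)
PIN: 9  (via GRN)
Shortest route: GRN → PIN = 9 min.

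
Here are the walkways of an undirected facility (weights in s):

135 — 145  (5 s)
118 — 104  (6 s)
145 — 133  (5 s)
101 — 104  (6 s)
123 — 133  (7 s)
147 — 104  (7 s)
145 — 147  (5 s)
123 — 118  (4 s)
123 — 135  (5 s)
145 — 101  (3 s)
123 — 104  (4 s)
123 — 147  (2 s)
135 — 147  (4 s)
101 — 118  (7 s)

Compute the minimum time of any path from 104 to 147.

6 s

Enumerating some paths:
104 - 123 - 147: 4+2 = 6
104 - 118 - 123 - 147: 6+4+2 = 12
104 - 147: 7 = 7
The minimum is 6 s via 104 - 123 - 147.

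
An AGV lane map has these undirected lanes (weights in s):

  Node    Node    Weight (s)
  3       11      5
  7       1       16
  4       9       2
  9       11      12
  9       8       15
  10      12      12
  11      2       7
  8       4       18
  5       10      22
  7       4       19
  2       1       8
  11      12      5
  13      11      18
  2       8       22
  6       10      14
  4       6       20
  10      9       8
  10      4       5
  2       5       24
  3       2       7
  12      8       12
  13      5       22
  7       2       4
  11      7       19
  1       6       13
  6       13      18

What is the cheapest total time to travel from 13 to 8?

Settle nodes by increasing distance from 13:
13: 0
6: 18  (via 13)
11: 18  (via 13)
5: 22  (via 13)
3: 23  (via 11)
12: 23  (via 11)
2: 25  (via 11)
7: 29  (via 2)
9: 30  (via 11)
1: 31  (via 6)
4: 32  (via 9)
10: 32  (via 6)
8: 35  (via 12)
Shortest route: 13 → 11 → 12 → 8 = 35 s.

35 s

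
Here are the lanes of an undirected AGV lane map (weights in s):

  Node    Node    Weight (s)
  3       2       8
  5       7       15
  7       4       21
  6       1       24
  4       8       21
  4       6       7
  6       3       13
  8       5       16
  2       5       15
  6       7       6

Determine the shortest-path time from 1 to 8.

52 s

Running Dijkstra from 1:
1: 0
6: 24  (via 1)
7: 30  (via 6)
4: 31  (via 6)
3: 37  (via 6)
2: 45  (via 3)
5: 45  (via 7)
8: 52  (via 4)
Shortest route: 1–6–4–8 = 52 s.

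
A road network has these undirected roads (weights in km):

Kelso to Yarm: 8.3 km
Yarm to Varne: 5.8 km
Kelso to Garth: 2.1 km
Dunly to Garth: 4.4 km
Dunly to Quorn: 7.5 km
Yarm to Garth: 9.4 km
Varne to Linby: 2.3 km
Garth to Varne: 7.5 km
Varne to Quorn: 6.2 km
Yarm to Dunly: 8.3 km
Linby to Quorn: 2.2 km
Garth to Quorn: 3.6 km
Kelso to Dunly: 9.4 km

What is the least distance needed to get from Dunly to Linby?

Running Dijkstra from Dunly:
Dunly: 0
Garth: 4.4  (via Dunly)
Kelso: 6.5  (via Garth)
Quorn: 7.5  (via Dunly)
Yarm: 8.3  (via Dunly)
Linby: 9.7  (via Quorn)
Shortest route: Dunly–Quorn–Linby = 9.7 km.

9.7 km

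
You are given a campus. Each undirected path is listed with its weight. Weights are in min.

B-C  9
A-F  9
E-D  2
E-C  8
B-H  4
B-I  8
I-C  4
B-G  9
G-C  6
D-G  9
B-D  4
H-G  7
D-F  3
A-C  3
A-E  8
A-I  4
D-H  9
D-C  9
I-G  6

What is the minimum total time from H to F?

Running Dijkstra from H:
H: 0
B: 4  (via H)
G: 7  (via H)
D: 8  (via B)
E: 10  (via D)
F: 11  (via D)
Shortest route: H–B–D–F = 11 min.

11 min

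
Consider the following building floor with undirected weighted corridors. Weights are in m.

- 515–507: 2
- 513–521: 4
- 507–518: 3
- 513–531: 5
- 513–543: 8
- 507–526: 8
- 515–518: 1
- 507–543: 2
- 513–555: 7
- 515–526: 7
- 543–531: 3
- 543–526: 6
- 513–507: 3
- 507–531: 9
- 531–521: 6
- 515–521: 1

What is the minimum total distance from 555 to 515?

Enumerating some paths:
555 → 513 → 507 → 515: 7+3+2 = 12
555 → 513 → 507 → 518 → 515: 7+3+3+1 = 14
The minimum is 12 m via 555 → 513 → 507 → 515.

12 m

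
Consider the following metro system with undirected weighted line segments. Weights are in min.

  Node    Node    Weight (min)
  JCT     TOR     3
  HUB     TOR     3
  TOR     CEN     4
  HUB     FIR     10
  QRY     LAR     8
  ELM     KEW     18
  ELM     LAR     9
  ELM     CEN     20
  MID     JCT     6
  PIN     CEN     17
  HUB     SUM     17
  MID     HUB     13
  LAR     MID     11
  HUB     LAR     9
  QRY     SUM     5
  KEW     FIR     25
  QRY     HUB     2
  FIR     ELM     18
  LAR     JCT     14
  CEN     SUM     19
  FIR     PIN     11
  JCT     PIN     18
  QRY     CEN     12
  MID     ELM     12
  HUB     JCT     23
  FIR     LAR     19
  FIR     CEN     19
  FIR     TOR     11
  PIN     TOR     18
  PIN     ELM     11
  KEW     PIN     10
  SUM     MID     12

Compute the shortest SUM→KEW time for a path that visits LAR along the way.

Best SUM to LAR: SUM–QRY–LAR costing 13
Best LAR to KEW: LAR–ELM–KEW costing 27
Total via LAR: 13 + 27 = 40 min.

40 min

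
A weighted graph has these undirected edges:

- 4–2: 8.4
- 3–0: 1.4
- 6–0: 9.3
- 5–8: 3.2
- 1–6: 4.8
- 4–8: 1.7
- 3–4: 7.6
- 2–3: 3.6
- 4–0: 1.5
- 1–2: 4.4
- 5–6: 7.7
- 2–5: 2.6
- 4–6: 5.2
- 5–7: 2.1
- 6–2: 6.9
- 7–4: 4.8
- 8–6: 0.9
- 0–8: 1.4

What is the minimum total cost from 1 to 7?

9.1

Enumerating some paths:
1 - 6 - 8 - 0 - 4 - 7: 4.8+0.9+1.4+1.5+4.8 = 13.4
1 - 6 - 8 - 4 - 7: 4.8+0.9+1.7+4.8 = 12.2
1 - 2 - 5 - 7: 4.4+2.6+2.1 = 9.1
1 - 6 - 8 - 5 - 7: 4.8+0.9+3.2+2.1 = 11
The minimum is 9.1 via 1 - 2 - 5 - 7.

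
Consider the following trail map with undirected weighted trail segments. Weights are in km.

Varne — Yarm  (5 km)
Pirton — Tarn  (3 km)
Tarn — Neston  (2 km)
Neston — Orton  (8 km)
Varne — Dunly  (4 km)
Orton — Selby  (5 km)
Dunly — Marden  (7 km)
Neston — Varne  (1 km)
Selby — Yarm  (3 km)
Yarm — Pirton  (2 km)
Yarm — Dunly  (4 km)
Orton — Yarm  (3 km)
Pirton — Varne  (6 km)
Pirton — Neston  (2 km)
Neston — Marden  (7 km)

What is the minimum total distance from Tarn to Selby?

8 km

Compare a few routes:
Tarn - Neston - Pirton - Yarm - Selby: 2+2+2+3 = 9
Tarn - Neston - Varne - Yarm - Selby: 2+1+5+3 = 11
Tarn - Pirton - Yarm - Selby: 3+2+3 = 8
The minimum is 8 km via Tarn - Pirton - Yarm - Selby.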